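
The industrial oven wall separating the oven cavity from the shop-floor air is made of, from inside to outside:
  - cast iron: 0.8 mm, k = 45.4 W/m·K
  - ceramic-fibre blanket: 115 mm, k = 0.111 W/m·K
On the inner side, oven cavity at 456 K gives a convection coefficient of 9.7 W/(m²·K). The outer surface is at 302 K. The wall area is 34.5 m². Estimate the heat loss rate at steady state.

Using the resistance-network approach (series):
R_inner film = 1/(h_i·A) = 1/(9.7×34.5) = 0.002988 K/W
R_cast iron = L/(kA) = 0.0008/(45.4×34.5) = 5.108×10^-7 K/W
R_ceramic-fibre blanket = L/(kA) = 0.115/(0.111×34.5) = 0.03003 K/W
R_total = 0.03302 K/W
Q = ΔT / R_total = 154 / 0.03302

Q ≈ 4660 W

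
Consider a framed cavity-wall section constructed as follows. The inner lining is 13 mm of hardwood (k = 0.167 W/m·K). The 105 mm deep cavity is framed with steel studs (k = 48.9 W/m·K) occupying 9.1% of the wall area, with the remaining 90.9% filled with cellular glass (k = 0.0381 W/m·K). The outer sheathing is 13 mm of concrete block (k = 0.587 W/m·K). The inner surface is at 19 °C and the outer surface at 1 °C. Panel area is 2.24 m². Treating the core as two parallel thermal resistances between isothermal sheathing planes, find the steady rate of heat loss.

Q ≈ 327 W

Sheathing layers in series; stud and cavity paths in parallel between them.
R_inner = 0.013/(0.167×2.24) = 0.03475 K/W
R_stud  = 0.105/(48.9×0.091×2.24) = 0.01053 K/W
R_cav   = 0.105/(0.0381×0.909×2.24) = 1.353 K/W
1/R_core = 1/R_stud + 1/R_cav → R_core = 0.01045 K/W
R_outer = 0.013/(0.587×2.24) = 0.009887 K/W
R_total = 0.05509 K/W
Q = ΔT/R_total = 18/0.05509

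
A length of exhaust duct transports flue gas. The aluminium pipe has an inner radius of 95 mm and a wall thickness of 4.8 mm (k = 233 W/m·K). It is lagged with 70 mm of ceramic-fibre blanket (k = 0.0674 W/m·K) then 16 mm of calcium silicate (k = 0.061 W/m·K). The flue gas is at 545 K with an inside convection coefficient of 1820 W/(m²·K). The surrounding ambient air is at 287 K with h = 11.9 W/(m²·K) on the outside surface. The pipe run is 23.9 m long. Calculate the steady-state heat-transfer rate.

Q ≈ 3950 W

Radial resistances (cylindrical: R_cond = ln(r_o/r_i)/(2πkL), R_conv = 1/(h·2πrL)):
R_inner film = 1/(h_i·2πr₁L) = 1/(1820×2π×0.095×23.9) = 3.851×10^-5 K/W
R_aluminium pipe wall = ln(99.8/95)/(2π×233×23.9) = 1.409×10^-6 K/W
R_ceramic-fibre blanket = ln(169.8/99.8)/(2π×0.0674×23.9) = 0.05251 K/W
R_calcium silicate = ln(185.8/169.8)/(2π×0.061×23.9) = 0.00983 K/W
R_outer film = 1/(h_o·2πr_oL) = 1/(11.9×2π×0.1858×23.9) = 0.003012 K/W
R_total = 0.06539 K/W
Q = ΔT/R_total = 258/0.06539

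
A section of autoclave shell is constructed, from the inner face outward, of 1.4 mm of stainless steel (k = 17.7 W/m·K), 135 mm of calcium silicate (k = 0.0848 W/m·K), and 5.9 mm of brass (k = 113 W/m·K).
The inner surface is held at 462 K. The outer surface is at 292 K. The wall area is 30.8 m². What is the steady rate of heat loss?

Using the resistance-network approach (series):
R_stainless steel = L/(kA) = 0.0014/(17.7×30.8) = 2.568×10^-6 K/W
R_calcium silicate = L/(kA) = 0.135/(0.0848×30.8) = 0.05169 K/W
R_brass = L/(kA) = 0.0059/(113×30.8) = 1.695×10^-6 K/W
R_total = 0.05169 K/W
Q = ΔT / R_total = 170 / 0.05169

Q ≈ 3290 W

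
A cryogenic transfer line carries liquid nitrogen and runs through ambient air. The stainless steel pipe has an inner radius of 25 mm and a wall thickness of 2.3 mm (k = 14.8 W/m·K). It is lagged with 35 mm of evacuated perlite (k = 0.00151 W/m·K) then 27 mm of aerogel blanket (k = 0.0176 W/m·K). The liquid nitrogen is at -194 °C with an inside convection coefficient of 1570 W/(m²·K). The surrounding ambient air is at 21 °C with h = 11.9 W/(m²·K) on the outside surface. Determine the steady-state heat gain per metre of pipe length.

Radial resistances (cylindrical: R_cond = ln(r_o/r_i)/(2πkL), R_conv = 1/(h·2πrL)):
R_inner film = 1/(h_i·2πr₁L) = 1/(1570×2π×0.025×1) = 0.004055 K/W
R_stainless steel pipe wall = ln(27.3/25)/(2π×14.8×1) = 9.464×10^-4 K/W
R_evacuated perlite = ln(62.3/27.3)/(2π×0.00151×1) = 86.96 K/W
R_aerogel blanket = ln(89.3/62.3)/(2π×0.0176×1) = 3.256 K/W
R_outer film = 1/(h_o·2πr_oL) = 1/(11.9×2π×0.0893×1) = 0.1498 K/W
R_total = 90.37 K/W
Q = ΔT/R_total = 215/90.37

q′ ≈ 2.38 W/m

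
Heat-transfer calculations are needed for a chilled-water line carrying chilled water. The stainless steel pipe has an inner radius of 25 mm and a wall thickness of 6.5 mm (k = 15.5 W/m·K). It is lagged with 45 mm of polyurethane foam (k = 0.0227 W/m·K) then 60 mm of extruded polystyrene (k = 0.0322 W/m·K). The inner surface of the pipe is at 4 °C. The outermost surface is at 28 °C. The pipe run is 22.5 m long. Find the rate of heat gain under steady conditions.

For a radial system each layer contributes R = ln(r_out/r_in)/(2πkL); films add R = 1/(hA).
R_stainless steel pipe wall = ln(31.5/25)/(2π×15.5×22.5) = 1.055×10^-4 K/W
R_polyurethane foam = ln(76.5/31.5)/(2π×0.0227×22.5) = 0.2765 K/W
R_extruded polystyrene = ln(136.5/76.5)/(2π×0.0322×22.5) = 0.1272 K/W
R_total = 0.4038 K/W
Q = ΔT/R_total = 24/0.4038

Q ≈ 59.4 W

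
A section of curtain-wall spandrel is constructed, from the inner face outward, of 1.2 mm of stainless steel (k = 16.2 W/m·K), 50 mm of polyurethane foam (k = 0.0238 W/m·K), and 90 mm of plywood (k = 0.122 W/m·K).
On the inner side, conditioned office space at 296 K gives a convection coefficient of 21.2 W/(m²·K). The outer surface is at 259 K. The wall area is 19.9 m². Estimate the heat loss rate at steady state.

Q ≈ 255 W

Model the wall as resistances in series:
R_inner film = 1/(h_i·A) = 1/(21.2×19.9) = 0.00237 K/W
R_stainless steel = L/(kA) = 0.0012/(16.2×19.9) = 3.722×10^-6 K/W
R_polyurethane foam = L/(kA) = 0.05/(0.0238×19.9) = 0.1056 K/W
R_plywood = L/(kA) = 0.09/(0.122×19.9) = 0.03707 K/W
R_total = 0.145 K/W
Q = ΔT / R_total = 37 / 0.145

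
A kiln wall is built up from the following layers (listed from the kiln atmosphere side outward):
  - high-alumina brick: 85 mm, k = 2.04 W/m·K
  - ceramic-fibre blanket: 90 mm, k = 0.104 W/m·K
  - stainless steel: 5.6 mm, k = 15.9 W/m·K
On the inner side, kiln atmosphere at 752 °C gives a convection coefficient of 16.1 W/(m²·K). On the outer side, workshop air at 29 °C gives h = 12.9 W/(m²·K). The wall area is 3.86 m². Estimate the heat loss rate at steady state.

Treating each layer as a thermal resistance in series:
R_inner film = 1/(h_i·A) = 1/(16.1×3.86) = 0.01609 K/W
R_high-alumina brick = L/(kA) = 0.085/(2.04×3.86) = 0.01079 K/W
R_ceramic-fibre blanket = L/(kA) = 0.09/(0.104×3.86) = 0.2242 K/W
R_stainless steel = L/(kA) = 0.0056/(15.9×3.86) = 9.124×10^-5 K/W
R_outer film = 1/(h_o·A) = 1/(12.9×3.86) = 0.02008 K/W
R_total = 0.2713 K/W
Q = ΔT / R_total = 723 / 0.2713

Q ≈ 2670 W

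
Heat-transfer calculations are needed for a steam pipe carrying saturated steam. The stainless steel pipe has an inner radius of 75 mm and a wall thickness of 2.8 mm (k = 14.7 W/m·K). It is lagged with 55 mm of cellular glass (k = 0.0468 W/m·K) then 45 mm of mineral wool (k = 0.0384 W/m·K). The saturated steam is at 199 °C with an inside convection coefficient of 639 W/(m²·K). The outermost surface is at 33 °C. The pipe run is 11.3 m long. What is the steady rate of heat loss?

Per-layer cylindrical resistances, series-summed:
R_inner film = 1/(h_i·2πr₁L) = 1/(639×2π×0.075×11.3) = 2.939×10^-4 K/W
R_stainless steel pipe wall = ln(77.8/75)/(2π×14.7×11.3) = 3.512×10^-5 K/W
R_cellular glass = ln(132.8/77.8)/(2π×0.0468×11.3) = 0.1609 K/W
R_mineral wool = ln(177.8/132.8)/(2π×0.0384×11.3) = 0.107 K/W
R_total = 0.2683 K/W
Q = ΔT/R_total = 166/0.2683

Q ≈ 619 W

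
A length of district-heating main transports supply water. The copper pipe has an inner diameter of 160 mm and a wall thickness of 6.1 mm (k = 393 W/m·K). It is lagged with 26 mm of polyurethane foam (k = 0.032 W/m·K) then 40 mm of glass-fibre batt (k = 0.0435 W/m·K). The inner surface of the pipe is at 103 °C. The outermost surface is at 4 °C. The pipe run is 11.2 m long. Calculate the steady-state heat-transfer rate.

For a radial system each layer contributes R = ln(r_out/r_in)/(2πkL); films add R = 1/(hA).
R_copper pipe wall = ln(86.1/80)/(2π×393×11.2) = 2.657×10^-6 K/W
R_polyurethane foam = ln(112.1/86.1)/(2π×0.032×11.2) = 0.1172 K/W
R_glass-fibre batt = ln(152.1/112.1)/(2π×0.0435×11.2) = 0.09968 K/W
R_total = 0.2169 K/W
Q = ΔT/R_total = 99/0.2169

Q ≈ 456 W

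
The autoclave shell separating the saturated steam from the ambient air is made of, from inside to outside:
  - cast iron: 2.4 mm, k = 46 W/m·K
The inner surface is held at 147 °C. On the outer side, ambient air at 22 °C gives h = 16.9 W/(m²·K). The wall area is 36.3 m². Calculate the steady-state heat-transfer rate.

Series thermal resistances:
R_cast iron = L/(kA) = 0.0024/(46×36.3) = 1.437×10^-6 K/W
R_outer film = 1/(h_o·A) = 1/(16.9×36.3) = 0.00163 K/W
R_total = 0.001632 K/W
Q = ΔT / R_total = 125 / 0.001632

Q ≈ 76600 W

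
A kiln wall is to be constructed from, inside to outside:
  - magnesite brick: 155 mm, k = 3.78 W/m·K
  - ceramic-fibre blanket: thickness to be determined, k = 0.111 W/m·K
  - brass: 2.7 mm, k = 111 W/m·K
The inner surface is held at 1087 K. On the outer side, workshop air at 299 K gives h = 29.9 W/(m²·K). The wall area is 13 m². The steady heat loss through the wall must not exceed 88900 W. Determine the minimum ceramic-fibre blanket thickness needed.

Treating each layer as a thermal resistance in series:
R_magnesite brick = L/(kA) = 0.155/(3.78×13) = 0.003154 K/W
R_brass = L/(kA) = 0.0027/(111×13) = 1.871×10^-6 K/W
R_outer film = 1/(h_o·A) = 1/(29.9×13) = 0.002573 K/W
Sum of the known resistances R_other = 0.005729 K/W
Required total resistance R_tot = ΔT/Q_allow = 788/88900 = 0.008864 K/W
R_ceramic-fibre blanket = R_tot − R_other = 0.003135 K/W
L = R·k·A = 0.003135×0.111×13

L ≈ 4.52 mm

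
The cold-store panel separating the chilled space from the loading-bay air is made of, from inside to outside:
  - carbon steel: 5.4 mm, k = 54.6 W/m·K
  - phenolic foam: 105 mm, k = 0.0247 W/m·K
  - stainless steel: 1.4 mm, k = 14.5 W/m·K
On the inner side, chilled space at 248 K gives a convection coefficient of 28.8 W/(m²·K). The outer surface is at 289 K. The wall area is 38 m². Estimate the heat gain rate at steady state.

Q ≈ 364 W

Using the resistance-network approach (series):
R_inner film = 1/(h_i·A) = 1/(28.8×38) = 9.137×10^-4 K/W
R_carbon steel = L/(kA) = 0.0054/(54.6×38) = 2.603×10^-6 K/W
R_phenolic foam = L/(kA) = 0.105/(0.0247×38) = 0.1119 K/W
R_stainless steel = L/(kA) = 0.0014/(14.5×38) = 2.541×10^-6 K/W
R_total = 0.1128 K/W
Q = ΔT / R_total = 41 / 0.1128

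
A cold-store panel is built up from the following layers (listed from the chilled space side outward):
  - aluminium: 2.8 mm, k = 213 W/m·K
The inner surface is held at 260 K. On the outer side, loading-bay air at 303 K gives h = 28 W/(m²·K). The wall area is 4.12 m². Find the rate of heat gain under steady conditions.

Treating each layer as a thermal resistance in series:
R_aluminium = L/(kA) = 0.0028/(213×4.12) = 3.191×10^-6 K/W
R_outer film = 1/(h_o·A) = 1/(28×4.12) = 0.008669 K/W
R_total = 0.008672 K/W
Q = ΔT / R_total = 43 / 0.008672

Q ≈ 4960 W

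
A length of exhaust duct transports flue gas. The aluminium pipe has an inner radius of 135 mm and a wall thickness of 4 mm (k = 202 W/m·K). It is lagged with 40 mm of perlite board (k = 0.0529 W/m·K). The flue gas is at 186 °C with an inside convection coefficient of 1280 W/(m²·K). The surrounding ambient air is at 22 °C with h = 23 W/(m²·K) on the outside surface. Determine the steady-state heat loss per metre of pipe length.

q′ ≈ 205 W/m

Radial resistances (cylindrical: R_cond = ln(r_o/r_i)/(2πkL), R_conv = 1/(h·2πrL)):
R_inner film = 1/(h_i·2πr₁L) = 1/(1280×2π×0.135×1) = 9.21×10^-4 K/W
R_aluminium pipe wall = ln(139/135)/(2π×202×1) = 2.301×10^-5 K/W
R_perlite board = ln(179/139)/(2π×0.0529×1) = 0.7609 K/W
R_outer film = 1/(h_o·2πr_oL) = 1/(23×2π×0.179×1) = 0.03866 K/W
R_total = 0.8005 K/W
Q = ΔT/R_total = 164/0.8005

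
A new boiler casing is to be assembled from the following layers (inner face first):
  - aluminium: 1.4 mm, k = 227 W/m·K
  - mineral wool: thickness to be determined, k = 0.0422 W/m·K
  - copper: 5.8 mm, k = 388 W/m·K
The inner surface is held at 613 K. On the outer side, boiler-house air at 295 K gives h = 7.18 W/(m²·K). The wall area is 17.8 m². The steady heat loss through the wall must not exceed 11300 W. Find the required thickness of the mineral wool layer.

L ≈ 15.3 mm

Using the resistance-network approach (series):
R_aluminium = L/(kA) = 0.0014/(227×17.8) = 3.465×10^-7 K/W
R_copper = L/(kA) = 0.0058/(388×17.8) = 8.398×10^-7 K/W
R_outer film = 1/(h_o·A) = 1/(7.18×17.8) = 0.007824 K/W
Sum of the known resistances R_other = 0.007826 K/W
Required total resistance R_tot = ΔT/Q_allow = 318/11300 = 0.02814 K/W
R_mineral wool = R_tot − R_other = 0.02032 K/W
L = R·k·A = 0.02032×0.0422×17.8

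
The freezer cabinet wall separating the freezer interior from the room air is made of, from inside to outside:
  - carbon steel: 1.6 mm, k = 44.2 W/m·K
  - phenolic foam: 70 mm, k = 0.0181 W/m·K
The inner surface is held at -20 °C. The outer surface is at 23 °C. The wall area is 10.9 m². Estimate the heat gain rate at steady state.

Model the wall as resistances in series:
R_carbon steel = L/(kA) = 0.0016/(44.2×10.9) = 3.321×10^-6 K/W
R_phenolic foam = L/(kA) = 0.07/(0.0181×10.9) = 0.3548 K/W
R_total = 0.3548 K/W
Q = ΔT / R_total = 43 / 0.3548

Q ≈ 121 W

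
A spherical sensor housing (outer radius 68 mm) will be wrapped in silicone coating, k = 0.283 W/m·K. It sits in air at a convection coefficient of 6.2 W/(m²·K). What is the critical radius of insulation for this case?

For a sphere r_cr = 2k/h = 2×0.283/6.2
r_cr = 91.3 mm; since the bare radius (68 mm) is below r_cr, adding a thin layer of insulation will *increase* heat loss.

r_cr ≈ 91.3 mm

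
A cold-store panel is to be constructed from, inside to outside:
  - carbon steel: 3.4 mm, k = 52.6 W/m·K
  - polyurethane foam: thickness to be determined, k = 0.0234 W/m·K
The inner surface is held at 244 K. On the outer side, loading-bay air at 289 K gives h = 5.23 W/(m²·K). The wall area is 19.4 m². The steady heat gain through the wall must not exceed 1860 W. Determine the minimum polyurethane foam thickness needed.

Thermal resistances in series:
R_carbon steel = L/(kA) = 0.0034/(52.6×19.4) = 3.332×10^-6 K/W
R_outer film = 1/(h_o·A) = 1/(5.23×19.4) = 0.009856 K/W
Sum of the known resistances R_other = 0.009859 K/W
Required total resistance R_tot = ΔT/Q_allow = 45/1860 = 0.02419 K/W
R_polyurethane foam = R_tot − R_other = 0.01433 K/W
L = R·k·A = 0.01433×0.0234×19.4

L ≈ 6.51 mm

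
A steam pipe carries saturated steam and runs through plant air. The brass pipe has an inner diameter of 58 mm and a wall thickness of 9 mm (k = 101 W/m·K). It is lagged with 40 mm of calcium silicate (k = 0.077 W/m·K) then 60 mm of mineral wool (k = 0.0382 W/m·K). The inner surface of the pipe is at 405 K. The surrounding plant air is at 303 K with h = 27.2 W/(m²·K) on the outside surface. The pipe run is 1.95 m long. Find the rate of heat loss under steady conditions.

Q ≈ 50.9 W

For a radial system each layer contributes R = ln(r_out/r_in)/(2πkL); films add R = 1/(hA).
R_brass pipe wall = ln(38/29)/(2π×101×1.95) = 2.184×10^-4 K/W
R_calcium silicate = ln(78/38)/(2π×0.077×1.95) = 0.7623 K/W
R_mineral wool = ln(138/78)/(2π×0.0382×1.95) = 1.219 K/W
R_outer film = 1/(h_o·2πr_oL) = 1/(27.2×2π×0.138×1.95) = 0.02174 K/W
R_total = 2.003 K/W
Q = ΔT/R_total = 102/2.003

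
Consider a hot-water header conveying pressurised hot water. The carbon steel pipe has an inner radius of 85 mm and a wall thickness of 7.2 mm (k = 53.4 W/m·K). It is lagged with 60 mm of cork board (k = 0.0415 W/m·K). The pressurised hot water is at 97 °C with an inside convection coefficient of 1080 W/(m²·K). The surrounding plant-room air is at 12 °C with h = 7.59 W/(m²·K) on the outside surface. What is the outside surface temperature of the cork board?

Per-layer cylindrical resistances, series-summed:
R_inner film = 1/(h_i·2πr₁L) = 1/(1080×2π×0.085×1) = 0.001734 K/W
R_carbon steel pipe wall = ln(92.2/85)/(2π×53.4×1) = 2.423×10^-4 K/W
R_cork board = ln(152.2/92.2)/(2π×0.0415×1) = 1.922 K/W
R_outer film = 1/(h_o·2πr_oL) = 1/(7.59×2π×0.1522×1) = 0.1378 K/W
R_total = 2.062 K/W
Q = ΔT/R_total = 85/2.062
Q = 41.2 W/m
T_interface = T_inner − Q·ΣR(inner→interface) = 97 − 41.2×1.924

T ≈ 17.7 °C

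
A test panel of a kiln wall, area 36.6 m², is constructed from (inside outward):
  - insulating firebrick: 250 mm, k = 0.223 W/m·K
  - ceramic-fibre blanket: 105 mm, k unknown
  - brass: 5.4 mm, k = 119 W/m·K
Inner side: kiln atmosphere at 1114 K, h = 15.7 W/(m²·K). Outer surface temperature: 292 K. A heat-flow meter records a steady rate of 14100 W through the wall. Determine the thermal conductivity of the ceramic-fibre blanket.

k ≈ 0.111 W/(m·K)

Treating each layer as a thermal resistance in series:
R_inner film = 1/(h_i·A) = 1/(15.7×36.6) = 0.00174 K/W
R_insulating firebrick = L/(kA) = 0.25/(0.223×36.6) = 0.03063 K/W
R_brass = L/(kA) = 0.0054/(119×36.6) = 1.24×10^-6 K/W
Sum of known resistances R_other = 0.03237 K/W
Total R = ΔT/Q = 822/14100 = 0.0583 K/W
R_ceramic-fibre blanket = R_total − R_other = 0.02593 K/W
k = L/(R·A) = 0.105/(0.02593×36.6)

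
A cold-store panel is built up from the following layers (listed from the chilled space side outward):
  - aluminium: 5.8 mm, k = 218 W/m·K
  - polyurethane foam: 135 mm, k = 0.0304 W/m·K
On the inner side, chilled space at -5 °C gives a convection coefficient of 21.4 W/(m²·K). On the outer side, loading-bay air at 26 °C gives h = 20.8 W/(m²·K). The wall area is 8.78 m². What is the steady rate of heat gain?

Thermal resistances in series:
R_inner film = 1/(h_i·A) = 1/(21.4×8.78) = 0.005322 K/W
R_aluminium = L/(kA) = 0.0058/(218×8.78) = 3.03×10^-6 K/W
R_polyurethane foam = L/(kA) = 0.135/(0.0304×8.78) = 0.5058 K/W
R_outer film = 1/(h_o·A) = 1/(20.8×8.78) = 0.005476 K/W
R_total = 0.5166 K/W
Q = ΔT / R_total = 31 / 0.5166

Q ≈ 60 W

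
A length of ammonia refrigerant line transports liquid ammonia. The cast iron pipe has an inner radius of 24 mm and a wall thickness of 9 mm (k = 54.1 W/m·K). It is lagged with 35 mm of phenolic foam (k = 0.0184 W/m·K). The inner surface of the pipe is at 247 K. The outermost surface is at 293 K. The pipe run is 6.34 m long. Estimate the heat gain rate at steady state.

Treating each annulus and film as a series resistance:
R_cast iron pipe wall = ln(33/24)/(2π×54.1×6.34) = 1.478×10^-4 K/W
R_phenolic foam = ln(68/33)/(2π×0.0184×6.34) = 0.9864 K/W
R_total = 0.9865 K/W
Q = ΔT/R_total = 46/0.9865

Q ≈ 46.6 W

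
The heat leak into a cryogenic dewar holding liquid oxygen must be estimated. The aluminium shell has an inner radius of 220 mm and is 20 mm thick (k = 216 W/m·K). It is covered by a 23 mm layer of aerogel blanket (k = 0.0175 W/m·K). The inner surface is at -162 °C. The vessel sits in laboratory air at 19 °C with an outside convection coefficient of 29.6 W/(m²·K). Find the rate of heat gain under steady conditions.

Q ≈ 107 W

Radial (spherical) resistances in series:
R_aluminium shell = (1/0.22 − 1/0.24)/(4π×216) = 1.396×10^-4 K/W
R_aerogel blanket = (1/0.24 − 1/0.263)/(4π×0.0175) = 1.657 K/W
R_outer film = 1/(h·4πr_o²) = 1/(29.6×4π×0.263²) = 0.03887 K/W
R_total = 1.696 K/W
Q = ΔT/R_total = 181/1.696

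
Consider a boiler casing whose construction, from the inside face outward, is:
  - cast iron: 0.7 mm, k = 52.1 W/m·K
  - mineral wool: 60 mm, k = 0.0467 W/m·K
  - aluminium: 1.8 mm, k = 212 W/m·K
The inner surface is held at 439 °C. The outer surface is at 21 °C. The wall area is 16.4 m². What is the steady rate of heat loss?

Thermal resistances in series:
R_cast iron = L/(kA) = 0.0007/(52.1×16.4) = 8.193×10^-7 K/W
R_mineral wool = L/(kA) = 0.06/(0.0467×16.4) = 0.07834 K/W
R_aluminium = L/(kA) = 0.0018/(212×16.4) = 5.177×10^-7 K/W
R_total = 0.07834 K/W
Q = ΔT / R_total = 418 / 0.07834

Q ≈ 5340 W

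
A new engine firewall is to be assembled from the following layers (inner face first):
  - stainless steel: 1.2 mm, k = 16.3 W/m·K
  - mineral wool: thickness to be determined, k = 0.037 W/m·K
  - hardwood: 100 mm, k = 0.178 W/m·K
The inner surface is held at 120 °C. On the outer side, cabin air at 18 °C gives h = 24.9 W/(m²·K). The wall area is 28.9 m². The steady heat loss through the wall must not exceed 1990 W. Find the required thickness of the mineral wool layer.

L ≈ 32.5 mm

Thermal resistances in series:
R_stainless steel = L/(kA) = 0.0012/(16.3×28.9) = 2.547×10^-6 K/W
R_hardwood = L/(kA) = 0.1/(0.178×28.9) = 0.01944 K/W
R_outer film = 1/(h_o·A) = 1/(24.9×28.9) = 0.00139 K/W
Sum of the known resistances R_other = 0.02083 K/W
Required total resistance R_tot = ΔT/Q_allow = 102/1990 = 0.05126 K/W
R_mineral wool = R_tot − R_other = 0.03042 K/W
L = R·k·A = 0.03042×0.037×28.9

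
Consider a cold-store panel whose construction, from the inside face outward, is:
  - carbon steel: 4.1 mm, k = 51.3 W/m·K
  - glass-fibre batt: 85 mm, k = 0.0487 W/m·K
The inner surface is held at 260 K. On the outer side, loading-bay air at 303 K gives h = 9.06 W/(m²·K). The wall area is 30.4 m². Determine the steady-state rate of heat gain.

Q ≈ 704 W

Using the resistance-network approach (series):
R_carbon steel = L/(kA) = 0.0041/(51.3×30.4) = 2.629×10^-6 K/W
R_glass-fibre batt = L/(kA) = 0.085/(0.0487×30.4) = 0.05741 K/W
R_outer film = 1/(h_o·A) = 1/(9.06×30.4) = 0.003631 K/W
R_total = 0.06105 K/W
Q = ΔT / R_total = 43 / 0.06105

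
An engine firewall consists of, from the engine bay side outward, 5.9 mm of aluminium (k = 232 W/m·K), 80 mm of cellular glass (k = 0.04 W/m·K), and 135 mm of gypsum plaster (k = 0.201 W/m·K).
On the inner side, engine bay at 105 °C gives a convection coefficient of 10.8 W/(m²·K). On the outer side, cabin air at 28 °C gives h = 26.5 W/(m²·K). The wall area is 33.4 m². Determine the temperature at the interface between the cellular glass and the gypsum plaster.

T ≈ 47.5 °C

Series thermal resistances:
R_inner film = 1/(h_i·A) = 1/(10.8×33.4) = 0.002772 K/W
R_aluminium = L/(kA) = 0.0059/(232×33.4) = 7.614×10^-7 K/W
R_cellular glass = L/(kA) = 0.08/(0.04×33.4) = 0.05988 K/W
R_gypsum plaster = L/(kA) = 0.135/(0.201×33.4) = 0.02011 K/W
R_outer film = 1/(h_o·A) = 1/(26.5×33.4) = 0.00113 K/W
R_total = 0.08389 K/W;  Q = ΔT/R_total = 77/0.08389 = 917.8 W
T_interface = T_inner − Q·ΣR(inner→interface) = 105 − 918×0.06265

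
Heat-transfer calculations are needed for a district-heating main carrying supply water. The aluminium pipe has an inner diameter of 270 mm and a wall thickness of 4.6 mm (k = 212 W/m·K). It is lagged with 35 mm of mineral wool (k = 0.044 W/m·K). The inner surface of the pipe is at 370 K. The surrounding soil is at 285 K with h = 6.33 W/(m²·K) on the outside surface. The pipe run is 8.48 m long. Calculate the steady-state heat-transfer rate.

For a radial system each layer contributes R = ln(r_out/r_in)/(2πkL); films add R = 1/(hA).
R_aluminium pipe wall = ln(139.6/135)/(2π×212×8.48) = 2.966×10^-6 K/W
R_mineral wool = ln(174.6/139.6)/(2π×0.044×8.48) = 0.09543 K/W
R_outer film = 1/(h_o·2πr_oL) = 1/(6.33×2π×0.1746×8.48) = 0.01698 K/W
R_total = 0.1124 K/W
Q = ΔT/R_total = 85/0.1124

Q ≈ 756 W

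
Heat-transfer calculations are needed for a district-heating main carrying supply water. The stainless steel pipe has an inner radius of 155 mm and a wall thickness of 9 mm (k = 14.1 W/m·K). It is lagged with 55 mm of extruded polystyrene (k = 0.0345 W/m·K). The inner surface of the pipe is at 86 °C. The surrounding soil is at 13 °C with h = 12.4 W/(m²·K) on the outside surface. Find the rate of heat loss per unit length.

Cylindrical conduction, so R = ln(r₂/r₁)/(2πkL) per layer, in series:
R_stainless steel pipe wall = ln(164/155)/(2π×14.1×1) = 6.371×10^-4 K/W
R_extruded polystyrene = ln(219/164)/(2π×0.0345×1) = 1.334 K/W
R_outer film = 1/(h_o·2πr_oL) = 1/(12.4×2π×0.219×1) = 0.05861 K/W
R_total = 1.393 K/W
Q = ΔT/R_total = 73/1.393

q′ ≈ 52.4 W/m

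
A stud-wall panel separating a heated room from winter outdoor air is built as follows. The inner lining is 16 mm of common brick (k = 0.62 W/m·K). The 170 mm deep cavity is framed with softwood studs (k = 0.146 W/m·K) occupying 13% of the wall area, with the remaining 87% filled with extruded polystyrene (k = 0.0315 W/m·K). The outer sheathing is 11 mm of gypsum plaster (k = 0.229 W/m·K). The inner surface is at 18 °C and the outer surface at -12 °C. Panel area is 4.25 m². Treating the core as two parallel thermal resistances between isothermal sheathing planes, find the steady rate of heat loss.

Q ≈ 34.1 W

Sheathing layers in series; stud and cavity paths in parallel between them.
R_inner = 0.016/(0.62×4.25) = 0.006072 K/W
R_stud  = 0.17/(0.146×0.13×4.25) = 2.107 K/W
R_cav   = 0.17/(0.0315×0.87×4.25) = 1.46 K/W
1/R_core = 1/R_stud + 1/R_cav → R_core = 0.8623 K/W
R_outer = 0.011/(0.229×4.25) = 0.0113 K/W
R_total = 0.8797 K/W
Q = ΔT/R_total = 30/0.8797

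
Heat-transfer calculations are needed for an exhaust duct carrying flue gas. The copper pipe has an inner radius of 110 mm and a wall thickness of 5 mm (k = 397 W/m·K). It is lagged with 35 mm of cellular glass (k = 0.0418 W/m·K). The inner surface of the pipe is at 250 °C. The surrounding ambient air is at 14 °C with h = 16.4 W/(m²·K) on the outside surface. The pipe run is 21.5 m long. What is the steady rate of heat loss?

Radial resistances (cylindrical: R_cond = ln(r_o/r_i)/(2πkL), R_conv = 1/(h·2πrL)):
R_copper pipe wall = ln(115/110)/(2π×397×21.5) = 8.289×10^-7 K/W
R_cellular glass = ln(150/115)/(2π×0.0418×21.5) = 0.04705 K/W
R_outer film = 1/(h_o·2πr_oL) = 1/(16.4×2π×0.15×21.5) = 0.003009 K/W
R_total = 0.05006 K/W
Q = ΔT/R_total = 236/0.05006

Q ≈ 4710 W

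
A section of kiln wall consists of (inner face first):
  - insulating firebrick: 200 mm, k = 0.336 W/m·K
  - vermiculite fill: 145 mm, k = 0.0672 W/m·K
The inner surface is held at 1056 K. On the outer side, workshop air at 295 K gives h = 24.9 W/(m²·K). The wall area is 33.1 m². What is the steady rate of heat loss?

Treating each layer as a thermal resistance in series:
R_insulating firebrick = L/(kA) = 0.2/(0.336×33.1) = 0.01798 K/W
R_vermiculite fill = L/(kA) = 0.145/(0.0672×33.1) = 0.06519 K/W
R_outer film = 1/(h_o·A) = 1/(24.9×33.1) = 0.001213 K/W
R_total = 0.08438 K/W
Q = ΔT / R_total = 761 / 0.08438

Q ≈ 9020 W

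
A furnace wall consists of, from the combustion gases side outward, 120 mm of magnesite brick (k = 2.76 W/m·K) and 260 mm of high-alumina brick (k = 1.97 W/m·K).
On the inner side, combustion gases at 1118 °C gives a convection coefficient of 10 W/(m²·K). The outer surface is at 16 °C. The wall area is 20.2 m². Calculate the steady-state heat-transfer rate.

Q ≈ 80800 W

Model the wall as resistances in series:
R_inner film = 1/(h_i·A) = 1/(10×20.2) = 0.00495 K/W
R_magnesite brick = L/(kA) = 0.12/(2.76×20.2) = 0.002152 K/W
R_high-alumina brick = L/(kA) = 0.26/(1.97×20.2) = 0.006534 K/W
R_total = 0.01364 K/W
Q = ΔT / R_total = 1102 / 0.01364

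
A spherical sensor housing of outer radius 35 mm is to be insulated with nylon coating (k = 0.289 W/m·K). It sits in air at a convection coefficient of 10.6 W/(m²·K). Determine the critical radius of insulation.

For a sphere r_cr = 2k/h = 2×0.289/10.6
r_cr = 54.5 mm; since the bare radius (35 mm) is below r_cr, adding a thin layer of insulation will *increase* heat loss.

r_cr ≈ 54.5 mm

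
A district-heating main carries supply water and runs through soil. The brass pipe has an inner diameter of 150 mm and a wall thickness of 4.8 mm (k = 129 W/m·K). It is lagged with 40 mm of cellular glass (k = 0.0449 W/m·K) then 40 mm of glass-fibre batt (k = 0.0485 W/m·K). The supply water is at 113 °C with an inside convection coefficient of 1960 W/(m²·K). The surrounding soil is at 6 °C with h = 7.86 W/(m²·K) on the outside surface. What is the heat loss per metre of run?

For a radial system each layer contributes R = ln(r_out/r_in)/(2πkL); films add R = 1/(hA).
R_inner film = 1/(h_i·2πr₁L) = 1/(1960×2π×0.075×1) = 0.001083 K/W
R_brass pipe wall = ln(79.8/75)/(2π×129×1) = 7.654×10^-5 K/W
R_cellular glass = ln(119.8/79.8)/(2π×0.0449×1) = 1.44 K/W
R_glass-fibre batt = ln(159.8/119.8)/(2π×0.0485×1) = 0.9454 K/W
R_outer film = 1/(h_o·2πr_oL) = 1/(7.86×2π×0.1598×1) = 0.1267 K/W
R_total = 2.513 K/W
Q = ΔT/R_total = 107/2.513

q′ ≈ 42.6 W/m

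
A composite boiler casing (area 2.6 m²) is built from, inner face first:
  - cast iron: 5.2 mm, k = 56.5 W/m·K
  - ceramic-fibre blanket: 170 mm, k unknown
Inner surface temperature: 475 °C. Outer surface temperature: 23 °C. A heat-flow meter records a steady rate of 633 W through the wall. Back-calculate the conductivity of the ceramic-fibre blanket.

Treating each layer as a thermal resistance in series:
R_cast iron = L/(kA) = 0.0052/(56.5×2.6) = 3.54×10^-5 K/W
Sum of known resistances R_other = 3.54×10^-5 K/W
Total R = ΔT/Q = 452/633 = 0.7141 K/W
R_ceramic-fibre blanket = R_total − R_other = 0.714 K/W
k = L/(R·A) = 0.17/(0.714×2.6)

k ≈ 0.0916 W/(m·K)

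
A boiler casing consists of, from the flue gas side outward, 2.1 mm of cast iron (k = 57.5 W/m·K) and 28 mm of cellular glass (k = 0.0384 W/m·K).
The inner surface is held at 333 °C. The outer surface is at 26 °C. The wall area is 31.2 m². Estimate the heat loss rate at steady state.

Using the resistance-network approach (series):
R_cast iron = L/(kA) = 0.0021/(57.5×31.2) = 1.171×10^-6 K/W
R_cellular glass = L/(kA) = 0.028/(0.0384×31.2) = 0.02337 K/W
R_total = 0.02337 K/W
Q = ΔT / R_total = 307 / 0.02337

Q ≈ 13100 W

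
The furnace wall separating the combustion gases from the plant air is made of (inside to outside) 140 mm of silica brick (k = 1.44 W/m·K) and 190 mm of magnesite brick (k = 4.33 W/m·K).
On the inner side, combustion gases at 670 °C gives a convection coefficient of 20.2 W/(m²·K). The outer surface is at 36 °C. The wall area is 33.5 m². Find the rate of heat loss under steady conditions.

Using the resistance-network approach (series):
R_inner film = 1/(h_i·A) = 1/(20.2×33.5) = 0.001478 K/W
R_silica brick = L/(kA) = 0.14/(1.44×33.5) = 0.002902 K/W
R_magnesite brick = L/(kA) = 0.19/(4.33×33.5) = 0.00131 K/W
R_total = 0.00569 K/W
Q = ΔT / R_total = 634 / 0.00569

Q ≈ 111000 W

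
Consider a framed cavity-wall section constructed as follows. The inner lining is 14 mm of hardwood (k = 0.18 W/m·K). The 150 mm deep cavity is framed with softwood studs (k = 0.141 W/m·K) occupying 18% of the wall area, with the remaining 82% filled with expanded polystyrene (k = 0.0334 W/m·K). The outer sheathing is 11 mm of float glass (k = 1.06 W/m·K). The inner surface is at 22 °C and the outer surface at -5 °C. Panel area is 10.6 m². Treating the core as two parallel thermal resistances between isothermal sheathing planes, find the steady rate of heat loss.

Sheathing layers in series; stud and cavity paths in parallel between them.
R_inner = 0.014/(0.18×10.6) = 0.007338 K/W
R_stud  = 0.15/(0.141×0.18×10.6) = 0.5576 K/W
R_cav   = 0.15/(0.0334×0.82×10.6) = 0.5167 K/W
1/R_core = 1/R_stud + 1/R_cav → R_core = 0.2682 K/W
R_outer = 0.011/(1.06×10.6) = 9.79×10^-4 K/W
R_total = 0.2765 K/W
Q = ΔT/R_total = 27/0.2765

Q ≈ 97.7 W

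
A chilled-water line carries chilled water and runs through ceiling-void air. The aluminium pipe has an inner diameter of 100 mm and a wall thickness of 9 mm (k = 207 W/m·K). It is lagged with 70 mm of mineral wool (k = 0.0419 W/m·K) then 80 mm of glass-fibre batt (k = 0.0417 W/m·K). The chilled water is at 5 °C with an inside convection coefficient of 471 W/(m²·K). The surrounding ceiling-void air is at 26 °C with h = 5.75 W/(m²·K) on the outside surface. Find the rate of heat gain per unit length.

Treating each annulus and film as a series resistance:
R_inner film = 1/(h_i·2πr₁L) = 1/(471×2π×0.05×1) = 0.006758 K/W
R_aluminium pipe wall = ln(59/50)/(2π×207×1) = 1.273×10^-4 K/W
R_mineral wool = ln(129/59)/(2π×0.0419×1) = 2.971 K/W
R_glass-fibre batt = ln(209/129)/(2π×0.0417×1) = 1.842 K/W
R_outer film = 1/(h_o·2πr_oL) = 1/(5.75×2π×0.209×1) = 0.1324 K/W
R_total = 4.952 K/W
Q = ΔT/R_total = 21/4.952

q′ ≈ 4.24 W/m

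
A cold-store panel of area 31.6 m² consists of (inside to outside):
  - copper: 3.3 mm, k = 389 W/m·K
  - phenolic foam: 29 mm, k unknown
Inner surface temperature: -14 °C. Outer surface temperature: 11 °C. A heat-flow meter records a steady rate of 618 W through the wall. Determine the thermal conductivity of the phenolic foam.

k ≈ 0.0227 W/(m·K)

Series thermal resistances:
R_copper = L/(kA) = 0.0033/(389×31.6) = 2.685×10^-7 K/W
Sum of known resistances R_other = 2.685×10^-7 K/W
Total R = ΔT/Q = 25/618 = 0.04045 K/W
R_phenolic foam = R_total − R_other = 0.04045 K/W
k = L/(R·A) = 0.029/(0.04045×31.6)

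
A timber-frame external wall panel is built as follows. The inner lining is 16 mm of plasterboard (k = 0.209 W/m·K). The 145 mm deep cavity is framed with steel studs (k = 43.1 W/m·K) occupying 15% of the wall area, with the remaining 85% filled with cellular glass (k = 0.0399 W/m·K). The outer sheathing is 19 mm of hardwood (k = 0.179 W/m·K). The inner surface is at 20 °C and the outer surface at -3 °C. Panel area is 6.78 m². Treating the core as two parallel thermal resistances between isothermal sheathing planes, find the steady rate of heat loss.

Sheathing layers in series; stud and cavity paths in parallel between them.
R_inner = 0.016/(0.209×6.78) = 0.01129 K/W
R_stud  = 0.145/(43.1×0.15×6.78) = 0.003308 K/W
R_cav   = 0.145/(0.0399×0.85×6.78) = 0.6306 K/W
1/R_core = 1/R_stud + 1/R_cav → R_core = 0.003291 K/W
R_outer = 0.019/(0.179×6.78) = 0.01566 K/W
R_total = 0.03024 K/W
Q = ΔT/R_total = 23/0.03024

Q ≈ 761 W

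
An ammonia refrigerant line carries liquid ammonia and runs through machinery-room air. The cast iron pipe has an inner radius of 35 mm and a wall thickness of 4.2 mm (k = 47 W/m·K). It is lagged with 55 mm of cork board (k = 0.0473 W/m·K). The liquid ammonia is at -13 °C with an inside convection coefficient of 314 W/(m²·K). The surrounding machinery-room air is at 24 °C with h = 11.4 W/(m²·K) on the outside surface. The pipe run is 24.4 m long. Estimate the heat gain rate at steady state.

Cylindrical conduction, so R = ln(r₂/r₁)/(2πkL) per layer, in series:
R_inner film = 1/(h_i·2πr₁L) = 1/(314×2π×0.035×24.4) = 5.935×10^-4 K/W
R_cast iron pipe wall = ln(39.2/35)/(2π×47×24.4) = 1.573×10^-5 K/W
R_cork board = ln(94.2/39.2)/(2π×0.0473×24.4) = 0.1209 K/W
R_outer film = 1/(h_o·2πr_oL) = 1/(11.4×2π×0.0942×24.4) = 0.006074 K/W
R_total = 0.1276 K/W
Q = ΔT/R_total = 37/0.1276

Q ≈ 290 W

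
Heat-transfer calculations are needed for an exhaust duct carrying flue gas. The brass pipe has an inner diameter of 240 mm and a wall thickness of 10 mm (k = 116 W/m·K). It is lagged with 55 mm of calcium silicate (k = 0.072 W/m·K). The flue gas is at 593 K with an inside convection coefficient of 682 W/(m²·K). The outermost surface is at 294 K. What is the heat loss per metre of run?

q′ ≈ 382 W/m

Radial resistances (cylindrical: R_cond = ln(r_o/r_i)/(2πkL), R_conv = 1/(h·2πrL)):
R_inner film = 1/(h_i·2πr₁L) = 1/(682×2π×0.12×1) = 0.001945 K/W
R_brass pipe wall = ln(130/120)/(2π×116×1) = 1.098×10^-4 K/W
R_calcium silicate = ln(185/130)/(2π×0.072×1) = 0.7799 K/W
R_total = 0.782 K/W
Q = ΔT/R_total = 299/0.782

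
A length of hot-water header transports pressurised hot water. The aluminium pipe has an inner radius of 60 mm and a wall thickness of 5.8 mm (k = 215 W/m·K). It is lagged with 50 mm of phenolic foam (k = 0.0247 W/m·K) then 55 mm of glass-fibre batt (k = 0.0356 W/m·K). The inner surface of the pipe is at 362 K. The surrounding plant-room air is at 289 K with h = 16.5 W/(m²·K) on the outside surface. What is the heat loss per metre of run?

q′ ≈ 13.4 W/m

Radial resistances (cylindrical: R_cond = ln(r_o/r_i)/(2πkL), R_conv = 1/(h·2πrL)):
R_aluminium pipe wall = ln(65.8/60)/(2π×215×1) = 6.831×10^-5 K/W
R_phenolic foam = ln(115.8/65.8)/(2π×0.0247×1) = 3.642 K/W
R_glass-fibre batt = ln(170.8/115.8)/(2π×0.0356×1) = 1.737 K/W
R_outer film = 1/(h_o·2πr_oL) = 1/(16.5×2π×0.1708×1) = 0.05647 K/W
R_total = 5.436 K/W
Q = ΔT/R_total = 73/5.436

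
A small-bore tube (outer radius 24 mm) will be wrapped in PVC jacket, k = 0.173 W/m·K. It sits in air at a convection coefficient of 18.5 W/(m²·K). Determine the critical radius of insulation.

r_cr ≈ 9.35 mm

For a cylinder r_cr = k/h = 0.173/18.5
r_cr = 9.35 mm; since the bare radius (24 mm) is above r_cr, any added insulation will reduce heat loss.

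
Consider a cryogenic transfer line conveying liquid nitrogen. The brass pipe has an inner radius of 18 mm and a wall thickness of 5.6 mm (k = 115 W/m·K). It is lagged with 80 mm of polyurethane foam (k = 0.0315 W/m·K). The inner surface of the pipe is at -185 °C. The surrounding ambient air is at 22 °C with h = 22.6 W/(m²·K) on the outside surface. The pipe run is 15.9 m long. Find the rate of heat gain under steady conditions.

Q ≈ 436 W

Per-layer cylindrical resistances, series-summed:
R_brass pipe wall = ln(23.6/18)/(2π×115×15.9) = 2.358×10^-5 K/W
R_polyurethane foam = ln(103.6/23.6)/(2π×0.0315×15.9) = 0.4701 K/W
R_outer film = 1/(h_o·2πr_oL) = 1/(22.6×2π×0.1036×15.9) = 0.004275 K/W
R_total = 0.4744 K/W
Q = ΔT/R_total = 207/0.4744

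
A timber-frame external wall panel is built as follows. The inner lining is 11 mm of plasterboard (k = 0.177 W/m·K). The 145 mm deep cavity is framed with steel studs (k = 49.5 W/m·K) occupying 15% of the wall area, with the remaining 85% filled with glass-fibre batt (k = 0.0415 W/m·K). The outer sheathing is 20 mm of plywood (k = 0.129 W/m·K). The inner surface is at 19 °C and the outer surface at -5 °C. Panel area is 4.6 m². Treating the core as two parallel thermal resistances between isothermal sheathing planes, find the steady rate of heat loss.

Sheathing layers in series; stud and cavity paths in parallel between them.
R_inner = 0.011/(0.177×4.6) = 0.01351 K/W
R_stud  = 0.145/(49.5×0.15×4.6) = 0.004245 K/W
R_cav   = 0.145/(0.0415×0.85×4.6) = 0.8936 K/W
1/R_core = 1/R_stud + 1/R_cav → R_core = 0.004225 K/W
R_outer = 0.02/(0.129×4.6) = 0.0337 K/W
R_total = 0.05144 K/W
Q = ΔT/R_total = 24/0.05144

Q ≈ 467 W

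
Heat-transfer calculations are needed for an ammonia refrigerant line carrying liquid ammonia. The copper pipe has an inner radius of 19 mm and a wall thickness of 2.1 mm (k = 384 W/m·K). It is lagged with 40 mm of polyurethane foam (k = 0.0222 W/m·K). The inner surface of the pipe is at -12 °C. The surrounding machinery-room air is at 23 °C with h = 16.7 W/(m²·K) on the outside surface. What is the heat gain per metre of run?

q′ ≈ 4.5 W/m

Per-layer cylindrical resistances, series-summed:
R_copper pipe wall = ln(21.1/19)/(2π×384×1) = 4.345×10^-5 K/W
R_polyurethane foam = ln(61.1/21.1)/(2π×0.0222×1) = 7.623 K/W
R_outer film = 1/(h_o·2πr_oL) = 1/(16.7×2π×0.0611×1) = 0.156 K/W
R_total = 7.779 K/W
Q = ΔT/R_total = 35/7.779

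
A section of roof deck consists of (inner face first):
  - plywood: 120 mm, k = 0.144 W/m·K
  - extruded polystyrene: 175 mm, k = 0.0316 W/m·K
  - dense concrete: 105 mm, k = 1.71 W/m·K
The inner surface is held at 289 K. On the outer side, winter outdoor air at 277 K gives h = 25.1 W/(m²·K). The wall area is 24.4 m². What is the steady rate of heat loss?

Q ≈ 45.2 W

Thermal resistances in series:
R_plywood = L/(kA) = 0.12/(0.144×24.4) = 0.03415 K/W
R_extruded polystyrene = L/(kA) = 0.175/(0.0316×24.4) = 0.227 K/W
R_dense concrete = L/(kA) = 0.105/(1.71×24.4) = 0.002517 K/W
R_outer film = 1/(h_o·A) = 1/(25.1×24.4) = 0.001633 K/W
R_total = 0.2653 K/W
Q = ΔT / R_total = 12 / 0.2653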